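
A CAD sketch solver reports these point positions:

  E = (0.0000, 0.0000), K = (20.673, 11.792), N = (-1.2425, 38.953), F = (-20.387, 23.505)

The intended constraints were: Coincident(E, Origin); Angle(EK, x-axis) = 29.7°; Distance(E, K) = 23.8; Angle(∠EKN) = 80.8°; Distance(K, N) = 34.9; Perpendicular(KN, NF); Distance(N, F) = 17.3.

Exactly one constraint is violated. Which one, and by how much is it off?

Distance(N, F) = 17.3 — off by 7.30.

E = (0.00, 0.00) ✓; EK at 29.70° ✓; |EK| = 23.80 ✓; ∠EKN = 80.80° ✓; |KN| = 34.90 ✓; ∠(KN, NF) = 90.00° ✓; |NF| = 24.60 ✗.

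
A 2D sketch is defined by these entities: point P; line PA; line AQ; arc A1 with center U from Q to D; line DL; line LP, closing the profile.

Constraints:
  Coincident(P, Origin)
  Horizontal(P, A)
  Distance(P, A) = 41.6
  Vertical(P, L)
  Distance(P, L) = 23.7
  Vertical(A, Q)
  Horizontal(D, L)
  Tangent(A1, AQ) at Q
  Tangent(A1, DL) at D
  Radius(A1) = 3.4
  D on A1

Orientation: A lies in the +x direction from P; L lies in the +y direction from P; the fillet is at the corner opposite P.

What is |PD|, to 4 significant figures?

44.95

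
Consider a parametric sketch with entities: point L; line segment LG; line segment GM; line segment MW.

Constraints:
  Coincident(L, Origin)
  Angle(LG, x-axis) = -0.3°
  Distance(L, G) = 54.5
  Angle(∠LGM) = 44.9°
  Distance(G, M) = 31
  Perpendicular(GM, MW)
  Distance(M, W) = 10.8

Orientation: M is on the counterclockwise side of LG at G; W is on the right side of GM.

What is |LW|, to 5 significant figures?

49.853

L is at the origin; LG runs at -0.3° with length 54.5, so G = 54.5·(cos -0.3°, sin -0.3°) = (54.499, -0.28536). ∠LGM = 44.9°, so GM runs at -0.3° + (180° − 44.9°) = 134.80° from the x-axis; with |GM| = 31.0, M = G + 31.0·(cos 134.80°, sin 134.80°) = (32.656, 21.711). GM ⟂ MW; with |MW| = 10.8 on the right of GM, W = M + 10.8·(0.70957, 0.70463) = (40.319, 29.321). Then |LW| = |W − L| = 49.853.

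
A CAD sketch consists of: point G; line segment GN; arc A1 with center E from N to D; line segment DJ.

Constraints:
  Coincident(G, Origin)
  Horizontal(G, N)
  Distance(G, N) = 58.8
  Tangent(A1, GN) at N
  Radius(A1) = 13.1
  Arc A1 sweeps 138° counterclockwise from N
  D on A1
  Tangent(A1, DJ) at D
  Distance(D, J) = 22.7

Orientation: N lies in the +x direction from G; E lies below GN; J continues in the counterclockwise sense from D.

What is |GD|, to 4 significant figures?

55.00

G is at the origin; GN is horizontal with |GN| = 58.8 and N on the +x side, so N = (58.80, 0.000). The tangent condition forces EN to be normal to GN, so E = N + (0, -13.1) = (58.80, -13.10). On A1, N sits at bearing 90° from E; a 138° counterclockwise sweep puts D at bearing 228°, so D = E + 13.1·(cos 228°, sin 228°) = (50.03, -22.84). Then |GD| = |D − G| = 55.00.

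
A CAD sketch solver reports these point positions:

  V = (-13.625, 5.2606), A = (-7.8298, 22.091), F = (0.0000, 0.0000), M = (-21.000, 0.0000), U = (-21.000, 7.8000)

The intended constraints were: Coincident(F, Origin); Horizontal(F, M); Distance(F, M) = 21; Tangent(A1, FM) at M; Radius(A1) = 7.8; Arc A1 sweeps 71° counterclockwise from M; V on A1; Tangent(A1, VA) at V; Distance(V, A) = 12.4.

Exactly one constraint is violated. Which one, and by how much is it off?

Distance(V, A) = 12.4 — off by 5.40.

F = (0.00, 0.00) ✓; F.y = 0.00, M.y = 0.00 ✓; |FM| = 21.00 ✓; ∠(UM, MF) = 90.00° ✓; |UM| = 7.800 ✓; bearing(U→V) − bearing(U→M) = 71.00° ✓; |UV| = 7.800 ✓; ∠(UV, VA) = 90.00° ✓; |VA| = 17.80 ✗.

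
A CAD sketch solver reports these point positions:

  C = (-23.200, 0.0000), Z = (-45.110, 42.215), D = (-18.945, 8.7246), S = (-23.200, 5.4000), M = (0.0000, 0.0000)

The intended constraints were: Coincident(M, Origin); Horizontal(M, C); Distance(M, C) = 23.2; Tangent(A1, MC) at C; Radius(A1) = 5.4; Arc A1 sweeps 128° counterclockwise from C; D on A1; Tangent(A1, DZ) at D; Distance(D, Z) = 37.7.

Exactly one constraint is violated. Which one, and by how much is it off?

Distance(D, Z) = 37.7 — off by 4.80.

M = (0.00, 0.00) ✓; M.y = 0.00, C.y = 0.00 ✓; |MC| = 23.20 ✓; ∠(SC, CM) = 90.00° ✓; |SC| = 5.400 ✓; bearing(S→D) − bearing(S→C) = 128.0° ✓; |SD| = 5.400 ✓; ∠(SD, DZ) = 90.00° ✓; |DZ| = 42.50 ✗.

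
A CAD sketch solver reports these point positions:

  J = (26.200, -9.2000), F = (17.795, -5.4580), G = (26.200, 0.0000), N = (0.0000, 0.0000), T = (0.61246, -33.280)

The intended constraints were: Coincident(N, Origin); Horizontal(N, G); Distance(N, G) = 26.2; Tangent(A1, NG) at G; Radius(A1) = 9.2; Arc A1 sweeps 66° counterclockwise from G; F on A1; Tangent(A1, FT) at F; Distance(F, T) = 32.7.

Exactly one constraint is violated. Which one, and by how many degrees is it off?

Tangent(A1, FT) at F — off by 7.70°.

N = (0.00, 0.00) ✓; N.y = 0.00, G.y = 0.00 ✓; |NG| = 26.20 ✓; ∠(JG, GN) = 90.00° ✓; |JG| = 9.200 ✓; bearing(J→F) − bearing(J→G) = 66.00° ✓; |JF| = 9.200 ✓; ∠(JF, FT) = 97.70° ✗; |FT| = 32.70 ✓.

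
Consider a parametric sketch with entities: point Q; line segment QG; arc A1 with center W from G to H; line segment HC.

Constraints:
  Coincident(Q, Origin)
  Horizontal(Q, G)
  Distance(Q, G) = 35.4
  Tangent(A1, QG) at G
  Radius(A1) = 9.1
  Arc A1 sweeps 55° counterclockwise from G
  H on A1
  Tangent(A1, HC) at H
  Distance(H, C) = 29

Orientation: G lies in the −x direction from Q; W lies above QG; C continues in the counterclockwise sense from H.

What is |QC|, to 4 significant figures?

29.86

On A1, G sits at bearing -90° from W; a 55° counterclockwise sweep puts H at bearing -35°, so H = W + 9.1·(cos -35°, sin -35°) = (-27.95, 3.880). Since A1 is tangent to HC there, WH ⟂ HC, so HC runs along (−sin -35°, cos -35°); with |HC| = 29.0, C = (-11.31, 27.64). Then |QC| = |C − Q| = 29.86.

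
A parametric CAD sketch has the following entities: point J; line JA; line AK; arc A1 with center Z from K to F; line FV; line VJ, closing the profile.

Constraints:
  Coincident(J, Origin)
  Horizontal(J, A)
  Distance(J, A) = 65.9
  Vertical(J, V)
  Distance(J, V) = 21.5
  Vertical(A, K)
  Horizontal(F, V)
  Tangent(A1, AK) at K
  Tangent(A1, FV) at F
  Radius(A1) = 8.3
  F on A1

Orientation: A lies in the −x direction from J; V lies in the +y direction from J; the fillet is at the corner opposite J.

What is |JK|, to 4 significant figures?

67.21

J is at the origin; J and A share the same y with |JA| = 65.9 and A on the −x side, so A = (-65.90, 0.000). JV is vertical with |JV| = 21.5 and V on the +y side, so V = (0.000, 21.50). The virtual corner opposite J is at (-65.90, 21.50). A1 meets AK tangentially, so ZK is at right angles to AK and tangency of A1 to FV means the radius ZF is perpendicular to FV, with radius 8.3, so the center Z sits 8.3 in from both sides at Z = (-57.60, 13.20). That places the tangent points at K = (-65.90, 13.20) on AK and F = (-57.60, 21.50) on FV. Then |JK| = |K − J| = 67.21.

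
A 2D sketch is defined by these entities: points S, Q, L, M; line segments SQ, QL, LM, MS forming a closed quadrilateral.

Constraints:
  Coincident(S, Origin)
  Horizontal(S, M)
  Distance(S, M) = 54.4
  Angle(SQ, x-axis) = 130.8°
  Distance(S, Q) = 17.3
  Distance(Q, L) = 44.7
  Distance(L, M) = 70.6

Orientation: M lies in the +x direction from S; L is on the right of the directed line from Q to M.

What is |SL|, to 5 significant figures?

32.728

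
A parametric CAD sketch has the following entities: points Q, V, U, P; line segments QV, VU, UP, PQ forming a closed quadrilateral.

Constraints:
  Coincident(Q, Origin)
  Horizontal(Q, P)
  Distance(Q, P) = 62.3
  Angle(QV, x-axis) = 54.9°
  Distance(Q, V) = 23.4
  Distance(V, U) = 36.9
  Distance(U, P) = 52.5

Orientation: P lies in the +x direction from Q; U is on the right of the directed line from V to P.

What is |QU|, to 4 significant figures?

21.94

Checks: |VU| = 36.90 ✓; |UP| = 52.50 ✓.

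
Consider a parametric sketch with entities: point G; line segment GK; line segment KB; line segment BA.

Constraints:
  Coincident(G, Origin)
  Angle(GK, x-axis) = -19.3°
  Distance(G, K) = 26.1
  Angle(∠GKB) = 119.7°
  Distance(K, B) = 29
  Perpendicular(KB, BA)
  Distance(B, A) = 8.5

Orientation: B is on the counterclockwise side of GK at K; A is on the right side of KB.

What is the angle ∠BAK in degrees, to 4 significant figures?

73.66°

∠GKB = 119.7°, so KB runs at -19.3° + (180° − 119.7°) = 41.00° from the x-axis; with |KB| = 29.0, B = K + 29.0·(cos 41.00°, sin 41.00°) = (46.52, 10.40). The perpendicularity gives BA at right angles to KB; with |BA| = 8.5 on the right of KB, A = B + 8.5·(0.6561, -0.7547) = (52.10, 3.984). Then cos ∠BAK = AB·AK / (|AB||AK|), giving 73.66°.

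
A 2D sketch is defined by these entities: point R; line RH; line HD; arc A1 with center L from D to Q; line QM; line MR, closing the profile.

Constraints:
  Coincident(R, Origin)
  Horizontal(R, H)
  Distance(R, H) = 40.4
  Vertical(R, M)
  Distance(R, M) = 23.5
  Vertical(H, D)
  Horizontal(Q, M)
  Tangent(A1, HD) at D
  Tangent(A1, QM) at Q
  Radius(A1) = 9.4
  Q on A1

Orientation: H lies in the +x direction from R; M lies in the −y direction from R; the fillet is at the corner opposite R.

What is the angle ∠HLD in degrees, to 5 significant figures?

56.310°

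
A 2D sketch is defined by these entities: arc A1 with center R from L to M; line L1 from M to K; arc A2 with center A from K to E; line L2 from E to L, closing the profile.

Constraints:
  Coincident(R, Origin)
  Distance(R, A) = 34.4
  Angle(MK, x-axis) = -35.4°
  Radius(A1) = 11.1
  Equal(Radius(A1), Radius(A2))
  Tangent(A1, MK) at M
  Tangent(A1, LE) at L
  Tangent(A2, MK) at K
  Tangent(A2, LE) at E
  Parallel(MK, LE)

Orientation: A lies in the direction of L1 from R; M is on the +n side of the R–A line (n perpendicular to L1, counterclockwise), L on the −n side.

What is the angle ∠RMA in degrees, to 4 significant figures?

72.12°

The slot axis is L1's direction at -35.4°, so u = (cos -35.4°, sin -35.4°) = (0.8151, -0.5793) and n = (−sin -35.4°, cos -35.4°) = (0.5793, 0.8151). R is at the origin and A lies 34.4 along u from R, so A = 34.4·u = (28.04, -19.93). Tangency of A1 to both parallel lines with radius 11.1 puts M and L at R ± 11.1·n: M = (6.430, 9.048), L = (-6.430, -9.048). Then cos ∠RMA = MR·MA / (|MR||MA|), giving 72.12°.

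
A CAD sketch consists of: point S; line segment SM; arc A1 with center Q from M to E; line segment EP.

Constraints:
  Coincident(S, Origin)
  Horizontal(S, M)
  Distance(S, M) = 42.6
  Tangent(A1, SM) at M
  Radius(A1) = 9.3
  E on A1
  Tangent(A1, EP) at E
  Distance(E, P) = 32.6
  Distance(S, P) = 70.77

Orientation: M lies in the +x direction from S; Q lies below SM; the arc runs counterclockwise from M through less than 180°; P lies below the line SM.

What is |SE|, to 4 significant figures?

39.38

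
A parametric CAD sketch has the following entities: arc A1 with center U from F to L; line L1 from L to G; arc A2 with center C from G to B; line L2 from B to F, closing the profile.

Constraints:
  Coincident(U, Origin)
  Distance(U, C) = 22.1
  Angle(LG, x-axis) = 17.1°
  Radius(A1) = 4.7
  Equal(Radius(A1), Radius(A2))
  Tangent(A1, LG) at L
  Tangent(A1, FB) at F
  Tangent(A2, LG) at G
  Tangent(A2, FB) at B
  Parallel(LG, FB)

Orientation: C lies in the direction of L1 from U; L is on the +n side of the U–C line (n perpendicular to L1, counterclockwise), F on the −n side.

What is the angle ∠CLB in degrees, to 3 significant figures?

11.0°

Tangency of A1 to both parallel lines with radius 4.7 puts L and F at U ± 4.7·n: L = (-1.38, 4.49), F = (1.38, -4.49). Equal radii place G and B the same way about C: G = C + 4.7·n = (19.7, 11.0), B = C − 4.7·n = (22.5, 2.01). Then cos ∠CLB = LC·LB / (|LC||LB|), giving 11.0°.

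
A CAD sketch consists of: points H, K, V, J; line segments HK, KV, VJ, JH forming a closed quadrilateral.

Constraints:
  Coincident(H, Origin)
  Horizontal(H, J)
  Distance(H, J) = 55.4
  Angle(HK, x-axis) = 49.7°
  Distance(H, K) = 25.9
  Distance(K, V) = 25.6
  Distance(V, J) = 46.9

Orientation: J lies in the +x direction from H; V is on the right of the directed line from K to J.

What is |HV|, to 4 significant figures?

9.839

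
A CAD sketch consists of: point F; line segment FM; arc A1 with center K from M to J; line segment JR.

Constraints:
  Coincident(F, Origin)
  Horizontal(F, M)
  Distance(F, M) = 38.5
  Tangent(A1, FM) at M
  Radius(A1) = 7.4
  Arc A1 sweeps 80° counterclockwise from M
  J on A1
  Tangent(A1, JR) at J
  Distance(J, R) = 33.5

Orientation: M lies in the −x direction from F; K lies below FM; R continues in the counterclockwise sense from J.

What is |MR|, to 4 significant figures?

41.24

F is at the origin; FM is horizontal with |FM| = 38.5 and M on the −x side, so M = (-38.50, 0.000). Since A1 is tangent to FM there, KM ⟂ FM, so K = M + (0, -7.4) = (-38.50, -7.400). On A1, M sits at bearing 90° from K; an 80° counterclockwise sweep puts J at bearing 170°, so J = K + 7.4·(cos 170°, sin 170°) = (-45.79, -6.115). Tangency of A1 to JR means the radius KJ is perpendicular to JR, so JR runs along (−sin 170°, cos 170°); with |JR| = 33.5, R = (-51.60, -39.11). Then |MR| = |R − M| = 41.24.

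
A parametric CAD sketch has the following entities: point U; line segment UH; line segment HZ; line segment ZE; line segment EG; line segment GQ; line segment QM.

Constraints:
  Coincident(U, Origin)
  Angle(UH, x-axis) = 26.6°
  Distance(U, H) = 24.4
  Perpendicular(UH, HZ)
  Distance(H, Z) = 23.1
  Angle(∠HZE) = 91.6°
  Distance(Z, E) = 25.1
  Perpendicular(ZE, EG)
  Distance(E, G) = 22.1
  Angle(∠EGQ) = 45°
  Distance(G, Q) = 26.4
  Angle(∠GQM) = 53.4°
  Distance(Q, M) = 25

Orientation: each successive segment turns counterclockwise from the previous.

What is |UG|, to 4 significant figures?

2.152

U is at the origin; UH runs at 26.6° with length 24.4, so H = (21.82, 10.93). UH is perpendicular to HZ, so HZ runs at 116.6°; with |HZ| = 23.1, Z = (11.47, 31.58). ∠HZE = 91.6° gives ZE at -155.0° from the x-axis; with |ZE| = 25.1, E = (-11.27, 20.97). ZE ⟂ EG, so EG runs at -65.00°; with |EG| = 22.1, G = (-1.934, 0.9432). Then |UG| = |G − U| = 2.152.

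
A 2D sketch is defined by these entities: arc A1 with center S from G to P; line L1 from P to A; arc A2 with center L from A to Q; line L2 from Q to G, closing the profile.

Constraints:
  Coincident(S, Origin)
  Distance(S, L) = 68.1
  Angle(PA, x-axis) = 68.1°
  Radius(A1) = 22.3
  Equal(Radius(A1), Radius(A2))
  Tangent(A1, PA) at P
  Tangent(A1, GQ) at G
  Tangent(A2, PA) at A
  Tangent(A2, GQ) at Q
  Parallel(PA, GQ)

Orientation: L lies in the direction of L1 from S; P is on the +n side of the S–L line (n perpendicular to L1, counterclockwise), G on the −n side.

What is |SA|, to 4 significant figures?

71.66

Tangency of A1 to both parallel lines with radius 22.3 puts P and G at S ± 22.3·n: P = (-20.69, 8.318), G = (20.69, -8.318). Equal radii place A and Q the same way about L: A = L + 22.3·n = (4.710, 71.50), Q = L − 22.3·n = (46.09, 54.87). Then |SA| = |A − S| = 71.66.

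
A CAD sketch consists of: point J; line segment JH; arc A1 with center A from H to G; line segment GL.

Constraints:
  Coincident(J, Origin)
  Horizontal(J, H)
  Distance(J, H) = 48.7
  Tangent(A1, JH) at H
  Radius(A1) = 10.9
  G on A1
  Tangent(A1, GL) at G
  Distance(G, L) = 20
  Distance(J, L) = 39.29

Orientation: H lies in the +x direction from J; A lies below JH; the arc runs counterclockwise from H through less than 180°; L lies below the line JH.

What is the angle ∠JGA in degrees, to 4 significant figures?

165.3°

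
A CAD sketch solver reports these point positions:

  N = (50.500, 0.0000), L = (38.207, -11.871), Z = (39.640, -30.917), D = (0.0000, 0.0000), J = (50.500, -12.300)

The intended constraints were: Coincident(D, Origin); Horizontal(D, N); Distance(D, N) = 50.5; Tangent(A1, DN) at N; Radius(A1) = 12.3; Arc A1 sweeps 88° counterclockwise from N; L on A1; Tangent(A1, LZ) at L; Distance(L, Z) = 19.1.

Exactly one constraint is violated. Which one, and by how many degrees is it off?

Tangent(A1, LZ) at L — off by 6.30°.

D = (0.00, 0.00) ✓; D.y = 0.00, N.y = 0.00 ✓; |DN| = 50.50 ✓; ∠(JN, ND) = 90.00° ✓; |JN| = 12.30 ✓; bearing(J→L) − bearing(J→N) = 88.00° ✓; |JL| = 12.30 ✓; ∠(JL, LZ) = 83.70° ✗; |LZ| = 19.10 ✓.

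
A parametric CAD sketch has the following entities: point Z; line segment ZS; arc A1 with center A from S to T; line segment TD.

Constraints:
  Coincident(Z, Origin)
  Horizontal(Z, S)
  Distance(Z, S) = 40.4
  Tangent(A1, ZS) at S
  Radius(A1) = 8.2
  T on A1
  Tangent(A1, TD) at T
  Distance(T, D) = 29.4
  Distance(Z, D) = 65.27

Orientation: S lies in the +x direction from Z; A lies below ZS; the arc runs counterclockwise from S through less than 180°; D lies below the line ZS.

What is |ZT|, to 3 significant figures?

37.3

Z is at the origin; ZS is horizontal with |ZS| = 40.4 and S on the +x side, so S = (40.4, 0.00). The tangent condition forces AS to be normal to ZS, so A = S + (0, -8.2) = (40.4, -8.20). Since AT ⟂ TD (tangency), |AD| = √(8.2² + 29.4²) = 30.5 regardless of where T sits on A1. So D lies on both circle(Z, 65.27) and circle(A, 30.5); the below-ZS intersection is D = (55.1, -34.9). T is the foot of the tangent from D: T = (34.5, -13.9).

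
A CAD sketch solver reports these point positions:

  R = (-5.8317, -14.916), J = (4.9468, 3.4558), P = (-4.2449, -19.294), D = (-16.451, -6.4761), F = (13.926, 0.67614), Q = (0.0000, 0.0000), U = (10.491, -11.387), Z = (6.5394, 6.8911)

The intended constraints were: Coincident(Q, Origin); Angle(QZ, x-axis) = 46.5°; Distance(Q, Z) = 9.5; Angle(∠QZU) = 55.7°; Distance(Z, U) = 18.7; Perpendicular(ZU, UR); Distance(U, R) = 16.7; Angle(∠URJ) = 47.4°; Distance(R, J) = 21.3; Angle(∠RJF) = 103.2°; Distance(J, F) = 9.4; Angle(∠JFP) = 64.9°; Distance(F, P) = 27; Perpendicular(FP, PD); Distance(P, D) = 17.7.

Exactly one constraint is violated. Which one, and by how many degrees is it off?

Perpendicular(FP, PD) — off by 4.10°.

Q = (0.00, 0.00) ✓; QZ at 46.50° ✓; |QZ| = 9.500 ✓; ∠QZU = 55.70° ✓; |ZU| = 18.70 ✓; ∠(ZU, UR) = 90.00° ✓; |UR| = 16.70 ✓; ∠URJ = 47.40° ✓; |RJ| = 21.30 ✓; ∠RJF = 103.2° ✓; |JF| = 9.400 ✓; ∠JFP = 64.90° ✓; |FP| = 27.00 ✓; ∠(FP, PD) = 94.10° ✗; |PD| = 17.70 ✓.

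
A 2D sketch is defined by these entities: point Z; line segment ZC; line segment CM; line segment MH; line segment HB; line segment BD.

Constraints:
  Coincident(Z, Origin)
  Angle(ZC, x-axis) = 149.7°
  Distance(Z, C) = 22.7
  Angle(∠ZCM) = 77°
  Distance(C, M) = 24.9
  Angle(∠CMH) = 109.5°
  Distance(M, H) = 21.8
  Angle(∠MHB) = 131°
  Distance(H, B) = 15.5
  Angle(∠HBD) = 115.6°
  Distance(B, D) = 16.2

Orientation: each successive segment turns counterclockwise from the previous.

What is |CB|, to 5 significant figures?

41.966

Z is at the origin; ZC runs at 149.7° with length 22.7, so C = (-19.599, 11.453). ∠ZCM = 77.0° gives CM at -107.30° from the x-axis; with |CM| = 24.9, M = (-27.004, -12.321). ∠CMH = 109.5° gives MH at -36.800° from the x-axis; with |MH| = 21.8, H = (-9.5478, -25.379). ∠MHB = 131.0° gives HB at 12.200° from the x-axis; with |HB| = 15.5, B = (5.6022, -22.104). Then |CB| = |B − C| = 41.966.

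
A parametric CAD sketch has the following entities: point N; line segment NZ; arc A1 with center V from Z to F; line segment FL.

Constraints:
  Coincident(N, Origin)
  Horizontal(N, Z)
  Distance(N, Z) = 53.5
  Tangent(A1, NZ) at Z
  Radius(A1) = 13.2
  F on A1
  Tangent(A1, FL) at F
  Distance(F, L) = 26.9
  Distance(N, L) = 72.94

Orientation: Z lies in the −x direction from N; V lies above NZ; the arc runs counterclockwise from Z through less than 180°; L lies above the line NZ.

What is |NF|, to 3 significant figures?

47.9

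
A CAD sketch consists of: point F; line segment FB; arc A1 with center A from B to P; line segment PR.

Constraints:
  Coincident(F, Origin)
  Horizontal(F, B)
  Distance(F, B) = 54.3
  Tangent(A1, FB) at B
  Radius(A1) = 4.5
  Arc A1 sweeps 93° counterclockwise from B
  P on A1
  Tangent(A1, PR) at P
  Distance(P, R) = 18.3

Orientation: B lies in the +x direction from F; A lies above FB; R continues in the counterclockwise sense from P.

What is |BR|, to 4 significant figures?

23.28

F is at the origin; F and B share the same y with |FB| = 54.3 and B on the +x side, so B = (54.30, 0.000). A1 meets FB tangentially, so AB is at right angles to FB, so A = B + (0, 4.5) = (54.30, 4.500). On A1, B sits at bearing -90° from A; a 93° counterclockwise sweep puts P at bearing 3°, so P = A + 4.5·(cos 3°, sin 3°) = (58.79, 4.736). Tangency of A1 to PR means the radius AP is perpendicular to PR, so PR runs along (−sin 3°, cos 3°); with |PR| = 18.3, R = (57.84, 23.01). Then |BR| = |R − B| = 23.28.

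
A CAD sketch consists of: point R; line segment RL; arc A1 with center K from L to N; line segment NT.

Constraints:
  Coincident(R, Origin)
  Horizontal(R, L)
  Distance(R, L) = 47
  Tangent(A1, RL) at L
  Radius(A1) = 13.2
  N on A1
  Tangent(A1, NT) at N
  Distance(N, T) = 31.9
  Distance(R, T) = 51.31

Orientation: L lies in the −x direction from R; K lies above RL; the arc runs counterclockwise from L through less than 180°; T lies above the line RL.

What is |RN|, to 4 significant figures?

35.73

R is at the origin; RL is horizontal with |RL| = 47.0 and L on the −x side, so L = (-47.00, 0.000). Since A1 is tangent to RL there, KL ⟂ RL, so K = L + (0, 13.2) = (-47.00, 13.20). Since KN ⟂ NT (tangency), |KT| = √(13.2² + 31.9²) = 34.52 regardless of where N sits on A1. So T lies on both circle(R, 51.31) and circle(K, 34.52); the above-RL intersection is T = (-28.75, 42.50). N is the foot of the tangent from T: N = (-33.98, 11.03).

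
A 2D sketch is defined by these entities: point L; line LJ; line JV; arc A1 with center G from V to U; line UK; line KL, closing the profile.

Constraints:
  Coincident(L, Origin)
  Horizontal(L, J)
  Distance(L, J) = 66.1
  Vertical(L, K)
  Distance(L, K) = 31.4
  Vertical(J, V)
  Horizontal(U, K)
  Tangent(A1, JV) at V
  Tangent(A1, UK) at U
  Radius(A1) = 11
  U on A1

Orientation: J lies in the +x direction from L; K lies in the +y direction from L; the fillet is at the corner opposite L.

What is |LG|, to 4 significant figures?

58.76

L is at the origin; L and J share the same y with |LJ| = 66.1 and J on the +x side, so J = (66.10, 0.000). LK is vertical with |LK| = 31.4 and K on the +y side, so K = (0.000, 31.40). The virtual corner opposite L is at (66.10, 31.40). The tangent condition forces GV to be normal to JV and since A1 is tangent to UK there, GU ⟂ UK, with radius 11.0, so the center G sits 11.0 in from both sides at G = (55.10, 20.40). Then |LG| = |G − L| = 58.76.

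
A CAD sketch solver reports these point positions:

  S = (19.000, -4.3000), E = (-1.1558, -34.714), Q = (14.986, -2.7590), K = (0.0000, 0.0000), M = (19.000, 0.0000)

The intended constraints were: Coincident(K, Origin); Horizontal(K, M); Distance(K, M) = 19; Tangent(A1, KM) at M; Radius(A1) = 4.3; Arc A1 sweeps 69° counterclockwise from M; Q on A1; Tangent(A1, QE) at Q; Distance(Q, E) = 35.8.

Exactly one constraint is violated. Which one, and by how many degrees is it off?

Tangent(A1, QE) at Q — off by 5.80°.

K = (0.00, 0.00) ✓; K.y = 0.00, M.y = 0.00 ✓; |KM| = 19.00 ✓; ∠(SM, MK) = 90.00° ✓; |SM| = 4.300 ✓; bearing(S→Q) − bearing(S→M) = 69.00° ✓; |SQ| = 4.300 ✓; ∠(SQ, QE) = 95.80° ✗; |QE| = 35.80 ✓.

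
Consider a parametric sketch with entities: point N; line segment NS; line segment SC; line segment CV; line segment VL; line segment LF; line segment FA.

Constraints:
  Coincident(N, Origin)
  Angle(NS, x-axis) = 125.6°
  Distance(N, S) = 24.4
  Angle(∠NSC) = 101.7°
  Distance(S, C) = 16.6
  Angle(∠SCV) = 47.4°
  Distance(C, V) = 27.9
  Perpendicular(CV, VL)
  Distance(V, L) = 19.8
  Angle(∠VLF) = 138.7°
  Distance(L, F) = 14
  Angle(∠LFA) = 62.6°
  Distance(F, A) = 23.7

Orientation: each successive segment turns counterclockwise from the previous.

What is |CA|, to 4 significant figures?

12.99

N is at the origin; NS runs at 125.6° with length 24.4, so S = (-14.20, 19.84). ∠NSC = 101.7° gives SC at -156.1° from the x-axis; with |SC| = 16.6, C = (-29.38, 13.11). ∠SCV = 47.4° gives CV at -23.50° from the x-axis; with |CV| = 27.9, V = (-3.794, 1.989). The perpendicularity gives VL at right angles to CV, so VL runs at 66.50°; with |VL| = 19.8, L = (4.101, 20.15). ∠VLF = 138.7° gives LF at 107.8° from the x-axis; with |LF| = 14.0, F = (-0.1789, 33.48). ∠LFA = 62.6° gives FA at -134.8° from the x-axis; with |FA| = 23.7, A = (-16.88, 16.66). Then |CA| = |A − C| = 12.99.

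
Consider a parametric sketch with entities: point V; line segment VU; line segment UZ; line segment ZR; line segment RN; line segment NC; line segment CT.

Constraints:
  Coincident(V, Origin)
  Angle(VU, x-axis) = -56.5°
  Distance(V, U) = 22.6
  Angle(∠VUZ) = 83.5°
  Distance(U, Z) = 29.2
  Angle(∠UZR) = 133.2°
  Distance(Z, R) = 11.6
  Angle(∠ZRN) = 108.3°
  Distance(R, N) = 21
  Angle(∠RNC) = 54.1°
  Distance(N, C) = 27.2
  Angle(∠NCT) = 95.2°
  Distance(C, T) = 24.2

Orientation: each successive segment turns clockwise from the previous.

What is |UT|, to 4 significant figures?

37.51

V is at the origin; VU runs at -56.5° with length 22.6, so U = (12.47, -18.85). ∠VUZ = 83.5° gives UZ at -153.0° from the x-axis; with |UZ| = 29.2, Z = (-13.54, -32.10). ∠UZR = 133.2° gives ZR at 160.2° from the x-axis; with |ZR| = 11.6, R = (-24.46, -28.17). ∠ZRN = 108.3° gives RN at 88.50° from the x-axis; with |RN| = 21.0, N = (-23.91, -7.180). ∠RNC = 54.1° gives NC at -37.40° from the x-axis; with |NC| = 27.2, C = (-2.300, -23.70). ∠NCT = 95.2° gives CT at -122.2° from the x-axis; with |CT| = 24.2, T = (-15.20, -44.18). Then |UT| = |T − U| = 37.51.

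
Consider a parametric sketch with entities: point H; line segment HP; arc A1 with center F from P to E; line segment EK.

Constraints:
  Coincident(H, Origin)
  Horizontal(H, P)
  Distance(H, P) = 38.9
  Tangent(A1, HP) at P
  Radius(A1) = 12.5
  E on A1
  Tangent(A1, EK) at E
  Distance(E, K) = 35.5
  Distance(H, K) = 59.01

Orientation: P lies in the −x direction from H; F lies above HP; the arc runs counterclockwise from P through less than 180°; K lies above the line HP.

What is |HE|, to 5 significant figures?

30.232

Checks: |FE| = 12.50 ✓; ∠(FE, EK) = 90.00° ✓; |EK| = 35.50 ✓; |HK| = 59.01 ✓.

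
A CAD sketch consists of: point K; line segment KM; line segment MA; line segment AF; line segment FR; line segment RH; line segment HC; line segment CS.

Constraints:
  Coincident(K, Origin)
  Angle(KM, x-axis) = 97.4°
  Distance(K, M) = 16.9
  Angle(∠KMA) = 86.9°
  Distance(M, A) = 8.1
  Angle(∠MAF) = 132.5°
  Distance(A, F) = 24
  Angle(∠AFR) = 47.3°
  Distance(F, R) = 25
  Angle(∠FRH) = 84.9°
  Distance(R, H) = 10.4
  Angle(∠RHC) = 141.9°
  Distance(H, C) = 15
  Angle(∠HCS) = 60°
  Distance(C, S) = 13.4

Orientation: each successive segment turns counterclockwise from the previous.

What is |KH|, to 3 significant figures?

9.64

K is at the origin; KM runs at 97.4° with length 16.9, so M = (-2.18, 16.8). ∠KMA = 86.9° gives MA at -170° from the x-axis; with |MA| = 8.1, A = (-10.1, 15.3). ∠MAF = 132.5° gives AF at -122° from the x-axis; with |AF| = 24.0, F = (-22.9, -5.07). ∠AFR = 47.3° gives FR at 10.7° from the x-axis; with |FR| = 25.0, R = (1.71, -0.428). ∠FRH = 84.9° gives RH at 106° from the x-axis; with |RH| = 10.4, H = (-1.13, 9.58). Then |KH| = |H − K| = 9.64.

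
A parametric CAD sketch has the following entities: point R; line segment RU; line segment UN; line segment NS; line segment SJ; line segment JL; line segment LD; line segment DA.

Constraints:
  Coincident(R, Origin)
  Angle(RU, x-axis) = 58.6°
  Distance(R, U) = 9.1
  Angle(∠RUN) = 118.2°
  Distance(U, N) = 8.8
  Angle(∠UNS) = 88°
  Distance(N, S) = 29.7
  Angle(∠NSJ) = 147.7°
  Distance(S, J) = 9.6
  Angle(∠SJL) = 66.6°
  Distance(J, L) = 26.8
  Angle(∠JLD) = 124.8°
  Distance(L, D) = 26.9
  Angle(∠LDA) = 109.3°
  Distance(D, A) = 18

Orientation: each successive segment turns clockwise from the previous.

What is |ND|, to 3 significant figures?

14.2

R is at the origin; RU runs at 58.6° with length 9.1, so U = (4.74, 7.77). ∠RUN = 118.2° gives UN at -3.20° from the x-axis; with |UN| = 8.8, N = (13.5, 7.28). ∠UNS = 88.0° gives NS at -95.2° from the x-axis; with |NS| = 29.7, S = (10.8, -22.3). ∠NSJ = 147.7° gives SJ at -128° from the x-axis; with |SJ| = 9.6, J = (4.99, -29.9). ∠SJL = 66.6° gives JL at 119° from the x-axis; with |JL| = 26.8, L = (-8.04, -6.50). ∠JLD = 124.8° gives LD at 63.9° from the x-axis; with |LD| = 26.9, D = (3.79, 17.7). Then |ND| = |D − N| = 14.2.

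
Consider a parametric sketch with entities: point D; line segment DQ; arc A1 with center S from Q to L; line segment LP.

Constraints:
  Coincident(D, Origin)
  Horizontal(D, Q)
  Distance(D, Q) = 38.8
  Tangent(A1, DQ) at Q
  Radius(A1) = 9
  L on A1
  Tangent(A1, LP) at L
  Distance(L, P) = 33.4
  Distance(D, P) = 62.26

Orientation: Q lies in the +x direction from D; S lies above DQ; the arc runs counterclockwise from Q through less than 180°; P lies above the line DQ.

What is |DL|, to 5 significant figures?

48.753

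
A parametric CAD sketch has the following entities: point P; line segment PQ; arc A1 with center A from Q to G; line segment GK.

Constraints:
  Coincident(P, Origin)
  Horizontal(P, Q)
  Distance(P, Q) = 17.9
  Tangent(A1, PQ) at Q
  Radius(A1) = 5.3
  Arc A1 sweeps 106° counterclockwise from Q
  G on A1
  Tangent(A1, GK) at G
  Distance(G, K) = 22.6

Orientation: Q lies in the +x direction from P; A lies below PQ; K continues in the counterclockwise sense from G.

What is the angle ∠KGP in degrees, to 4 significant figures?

133.8°

P is at the origin; PQ is horizontal with |PQ| = 17.9 and Q on the +x side, so Q = (17.90, 0.000). The tangent condition forces AQ to be normal to PQ, so A = Q + (0, -5.3) = (17.90, -5.300). On A1, Q sits at bearing 90° from A; a 106° counterclockwise sweep puts G at bearing 196°, so G = A + 5.3·(cos 196°, sin 196°) = (12.81, -6.761). Tangency of A1 to GK means the radius AG is perpendicular to GK, so GK runs along (−sin 196°, cos 196°); with |GK| = 22.6, K = (19.03, -28.49). Then cos ∠KGP = GK·GP / (|GK||GP|), giving 133.8°.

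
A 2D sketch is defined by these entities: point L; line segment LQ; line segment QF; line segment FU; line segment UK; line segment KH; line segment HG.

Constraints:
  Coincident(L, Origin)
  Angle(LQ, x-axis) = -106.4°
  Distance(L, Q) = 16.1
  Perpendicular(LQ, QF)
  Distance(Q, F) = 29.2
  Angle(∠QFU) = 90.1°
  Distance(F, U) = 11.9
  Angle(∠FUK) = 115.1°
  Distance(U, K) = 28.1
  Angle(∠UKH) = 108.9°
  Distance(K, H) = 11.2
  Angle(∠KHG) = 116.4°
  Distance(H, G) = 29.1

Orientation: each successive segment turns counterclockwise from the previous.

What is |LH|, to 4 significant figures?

4.009

L is at the origin; LQ runs at -106.4° with length 16.1, so Q = (-4.546, -15.44). LQ is perpendicular to QF, so QF runs at -16.40°; with |QF| = 29.2, F = (23.47, -23.69). ∠QFU = 90.1° gives FU at 73.50° from the x-axis; with |FU| = 11.9, U = (26.85, -12.28). ∠FUK = 115.1° gives UK at 138.4° from the x-axis; with |UK| = 28.1, K = (5.833, 6.377). ∠UKH = 108.9° gives KH at -150.5° from the x-axis; with |KH| = 11.2, H = (-3.915, 0.8618). Then |LH| = |H − L| = 4.009.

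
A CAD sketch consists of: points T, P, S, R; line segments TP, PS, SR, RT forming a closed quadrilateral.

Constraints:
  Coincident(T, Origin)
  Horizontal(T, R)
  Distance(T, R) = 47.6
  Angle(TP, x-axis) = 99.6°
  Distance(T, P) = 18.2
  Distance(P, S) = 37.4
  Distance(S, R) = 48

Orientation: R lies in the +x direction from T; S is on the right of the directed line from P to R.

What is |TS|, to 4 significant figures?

19.20

T is at the origin; TR is horizontal with |TR| = 47.6 and R in +x, so R = (47.6, 0). TP runs at 99.6° with |TP| = 18.2, so P = (-3.035, 17.95). S is determined by |PS| = 37.4 and |SR| = 48.0 together: it lies at the intersection of circle(P, 37.4) and circle(R, 48.0). With |PR| = 53.72, the foot of the radical line on PR is 18.44 from P and the perpendicular offset is √(37.4² − 18.44²) = 32.54. Taking the right-of-PR solution: S = (3.471, -18.88).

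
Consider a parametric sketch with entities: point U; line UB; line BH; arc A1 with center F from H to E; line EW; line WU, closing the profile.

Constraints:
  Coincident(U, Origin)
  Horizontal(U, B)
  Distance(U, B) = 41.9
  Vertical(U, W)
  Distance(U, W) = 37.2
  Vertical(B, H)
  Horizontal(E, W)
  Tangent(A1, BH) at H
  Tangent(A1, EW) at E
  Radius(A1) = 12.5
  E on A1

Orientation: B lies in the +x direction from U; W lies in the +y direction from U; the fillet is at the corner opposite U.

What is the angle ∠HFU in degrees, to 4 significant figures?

140.0°

U is at the origin; U and B share the same y with |UB| = 41.9 and B on the +x side, so B = (41.90, 0.000). UW is vertical with |UW| = 37.2 and W on the +y side, so W = (0.000, 37.20). The virtual corner opposite U is at (41.90, 37.20). A1 meets BH tangentially, so FH is at right angles to BH and tangency of A1 to EW means the radius FE is perpendicular to EW, with radius 12.5, so the center F sits 12.5 in from both sides at F = (29.40, 24.70). That places the tangent points at H = (41.90, 24.70) on BH and E = (29.40, 37.20) on EW. Then cos ∠HFU = FH·FU / (|FH||FU|), giving 140.0°.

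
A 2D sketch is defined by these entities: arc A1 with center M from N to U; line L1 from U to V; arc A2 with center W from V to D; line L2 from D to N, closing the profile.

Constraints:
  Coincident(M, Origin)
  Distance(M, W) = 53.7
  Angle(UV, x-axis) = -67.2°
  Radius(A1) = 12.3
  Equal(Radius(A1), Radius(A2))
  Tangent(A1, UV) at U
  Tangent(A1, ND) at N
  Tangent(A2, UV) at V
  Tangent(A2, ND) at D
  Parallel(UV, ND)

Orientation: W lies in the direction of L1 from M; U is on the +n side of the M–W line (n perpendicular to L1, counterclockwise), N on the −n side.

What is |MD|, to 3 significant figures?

55.1

Tangency of A1 to both parallel lines with radius 12.3 puts U and N at M ± 12.3·n: U = (11.3, 4.77), N = (-11.3, -4.77). Equal radii place V and D the same way about W: V = W + 12.3·n = (32.1, -44.7), D = W − 12.3·n = (9.47, -54.3). Then |MD| = |D − M| = 55.1.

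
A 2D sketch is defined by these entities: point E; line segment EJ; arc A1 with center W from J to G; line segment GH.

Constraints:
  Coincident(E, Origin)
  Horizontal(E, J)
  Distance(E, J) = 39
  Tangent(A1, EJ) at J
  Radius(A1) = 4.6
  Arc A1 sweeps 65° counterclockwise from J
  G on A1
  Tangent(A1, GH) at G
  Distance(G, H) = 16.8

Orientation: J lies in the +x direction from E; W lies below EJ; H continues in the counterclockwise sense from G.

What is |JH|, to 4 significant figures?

21.14

E is at the origin; E and J share the same y with |EJ| = 39.0 and J on the +x side, so J = (39.00, 0.000). Since A1 is tangent to EJ there, WJ ⟂ EJ, so W = J + (0, -4.6) = (39.00, -4.600). On A1, J sits at bearing 90° from W; a 65° counterclockwise sweep puts G at bearing 155°, so G = W + 4.6·(cos 155°, sin 155°) = (34.83, -2.656). Since A1 is tangent to GH there, WG ⟂ GH, so GH runs along (−sin 155°, cos 155°); with |GH| = 16.8, H = (27.73, -17.88). Then |JH| = |H − J| = 21.14.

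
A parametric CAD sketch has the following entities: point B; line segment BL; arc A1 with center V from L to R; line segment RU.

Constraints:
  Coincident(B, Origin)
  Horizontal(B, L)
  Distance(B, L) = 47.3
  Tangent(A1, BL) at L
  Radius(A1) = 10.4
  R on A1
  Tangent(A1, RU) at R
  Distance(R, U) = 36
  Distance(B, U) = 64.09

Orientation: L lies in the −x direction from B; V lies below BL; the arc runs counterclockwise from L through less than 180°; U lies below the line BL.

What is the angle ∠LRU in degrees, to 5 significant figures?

123.57°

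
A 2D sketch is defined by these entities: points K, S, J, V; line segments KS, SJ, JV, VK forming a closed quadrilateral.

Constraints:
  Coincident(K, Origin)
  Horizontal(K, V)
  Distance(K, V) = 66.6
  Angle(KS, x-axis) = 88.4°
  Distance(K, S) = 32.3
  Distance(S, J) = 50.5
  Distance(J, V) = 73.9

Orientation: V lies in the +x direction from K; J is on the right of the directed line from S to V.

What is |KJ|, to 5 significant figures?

18.571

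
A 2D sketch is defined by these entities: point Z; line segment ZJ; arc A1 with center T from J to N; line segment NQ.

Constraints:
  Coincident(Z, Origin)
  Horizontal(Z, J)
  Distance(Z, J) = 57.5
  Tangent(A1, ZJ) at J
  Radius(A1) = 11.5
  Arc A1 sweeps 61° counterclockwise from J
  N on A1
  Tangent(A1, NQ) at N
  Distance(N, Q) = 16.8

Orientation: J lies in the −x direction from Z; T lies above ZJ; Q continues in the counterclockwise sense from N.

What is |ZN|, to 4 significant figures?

47.81

Z is at the origin; ZJ is horizontal with |ZJ| = 57.5 and J on the −x side, so J = (-57.50, 0.000). A1 meets ZJ tangentially, so TJ is at right angles to ZJ, so T = J + (0, 11.5) = (-57.50, 11.50). On A1, J sits at bearing -90° from T; a 61° counterclockwise sweep puts N at bearing -29°, so N = T + 11.5·(cos -29°, sin -29°) = (-47.44, 5.925). Then |ZN| = |N − Z| = 47.81.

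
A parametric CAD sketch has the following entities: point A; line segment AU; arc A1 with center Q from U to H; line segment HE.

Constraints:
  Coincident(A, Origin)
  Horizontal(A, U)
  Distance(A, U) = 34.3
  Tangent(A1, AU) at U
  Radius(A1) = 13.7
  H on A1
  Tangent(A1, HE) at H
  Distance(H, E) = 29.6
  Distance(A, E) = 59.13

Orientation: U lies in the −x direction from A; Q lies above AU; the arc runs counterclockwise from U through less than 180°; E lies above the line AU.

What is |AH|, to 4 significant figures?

30.28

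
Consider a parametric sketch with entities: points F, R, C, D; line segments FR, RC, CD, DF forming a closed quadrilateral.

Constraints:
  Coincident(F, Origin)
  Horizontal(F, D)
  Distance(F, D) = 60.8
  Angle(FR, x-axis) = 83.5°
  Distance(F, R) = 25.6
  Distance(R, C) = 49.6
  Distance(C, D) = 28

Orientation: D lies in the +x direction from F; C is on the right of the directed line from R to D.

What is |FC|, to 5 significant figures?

37.444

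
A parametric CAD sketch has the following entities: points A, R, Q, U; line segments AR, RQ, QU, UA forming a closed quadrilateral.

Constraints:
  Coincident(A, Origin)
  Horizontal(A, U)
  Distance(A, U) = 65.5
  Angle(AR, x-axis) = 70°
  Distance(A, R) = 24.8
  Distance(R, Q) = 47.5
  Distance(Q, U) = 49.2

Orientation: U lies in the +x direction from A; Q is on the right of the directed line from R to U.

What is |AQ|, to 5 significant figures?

31.110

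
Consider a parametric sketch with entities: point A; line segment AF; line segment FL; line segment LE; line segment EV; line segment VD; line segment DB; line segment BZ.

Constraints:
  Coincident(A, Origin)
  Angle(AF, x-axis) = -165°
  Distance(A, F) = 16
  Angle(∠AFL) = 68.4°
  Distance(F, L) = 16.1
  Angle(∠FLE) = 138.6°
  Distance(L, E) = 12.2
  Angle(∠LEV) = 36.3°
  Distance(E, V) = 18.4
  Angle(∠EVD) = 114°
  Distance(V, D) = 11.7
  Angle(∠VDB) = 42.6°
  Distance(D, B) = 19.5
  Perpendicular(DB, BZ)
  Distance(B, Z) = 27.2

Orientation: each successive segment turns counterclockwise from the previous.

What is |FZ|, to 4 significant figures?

29.49

A is at the origin; AF runs at -165.0° with length 16.0, so F = (-15.45, -4.141). ∠AFL = 68.4° gives FL at -53.40° from the x-axis; with |FL| = 16.1, L = (-5.856, -17.07). ∠FLE = 138.6° gives LE at -12.00° from the x-axis; with |LE| = 12.2, E = (6.078, -19.60). ∠LEV = 36.3° gives EV at 131.7° from the x-axis; with |EV| = 18.4, V = (-6.162, -5.865). ∠EVD = 114.0° gives VD at -162.3° from the x-axis; with |VD| = 11.7, D = (-17.31, -9.422). ∠VDB = 42.6° gives DB at -24.90° from the x-axis; with |DB| = 19.5, B = (0.3788, -17.63). DB ⟂ BZ, so BZ runs at 65.10°; with |BZ| = 27.2, Z = (11.83, 7.039). Then |FZ| = |Z − F| = 29.49.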